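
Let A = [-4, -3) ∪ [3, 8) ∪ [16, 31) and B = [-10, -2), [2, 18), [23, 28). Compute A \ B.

[18, 23) ∪ [28, 31)

[-4, -3): entirely removed.
[3, 8): entirely removed.
[16, 31) \ B = [18, 23), [28, 31).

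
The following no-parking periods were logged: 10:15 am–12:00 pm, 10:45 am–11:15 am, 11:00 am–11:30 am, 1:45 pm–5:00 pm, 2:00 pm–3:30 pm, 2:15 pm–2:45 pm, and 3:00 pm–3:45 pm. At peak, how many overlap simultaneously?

3

At 11:00 am, 3 of the intervals are simultaneously active.
No point has more.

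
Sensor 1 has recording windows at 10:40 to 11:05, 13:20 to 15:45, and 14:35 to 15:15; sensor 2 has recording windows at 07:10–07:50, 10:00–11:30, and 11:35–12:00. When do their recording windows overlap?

10:40-11:05

Merge the first list: 10:40-11:05, 13:20-15:45.
10:40-11:05 meets the second set on 10:40-11:05.
13:20-15:45: no overlap with the second set.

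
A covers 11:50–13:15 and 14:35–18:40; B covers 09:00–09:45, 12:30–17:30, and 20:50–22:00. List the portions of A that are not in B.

11:50–12:30, 17:30–18:40

11:50–13:15 \ B = 11:50–12:30.
14:35–18:40 \ B = 17:30–18:40.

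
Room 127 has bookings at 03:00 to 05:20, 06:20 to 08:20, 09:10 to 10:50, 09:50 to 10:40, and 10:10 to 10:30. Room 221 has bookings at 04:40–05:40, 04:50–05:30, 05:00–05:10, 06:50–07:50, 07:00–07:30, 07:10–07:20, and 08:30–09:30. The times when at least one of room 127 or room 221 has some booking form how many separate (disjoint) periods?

Merge the first list: 03:00–05:20, 06:20–08:20, 09:10–10:50.
Merge the second list: 04:40–05:40, 06:50–07:50, 08:30–09:30.
A ∪ B = 03:00–05:40, 06:20–08:20, 08:30–10:50.
That is 3 disjoint pieces.

3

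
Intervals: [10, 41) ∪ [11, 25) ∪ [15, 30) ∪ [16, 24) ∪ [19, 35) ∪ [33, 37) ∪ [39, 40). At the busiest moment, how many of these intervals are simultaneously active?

5

At 19, 5 of the intervals are simultaneously active.
No point has more.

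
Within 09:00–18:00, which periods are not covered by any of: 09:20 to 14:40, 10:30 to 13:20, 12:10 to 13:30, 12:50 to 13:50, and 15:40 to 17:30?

09:00-09:20, 14:40-15:40, 17:30-18:00

After merging, the occupied span is 09:20-14:40, 15:40-17:30.
Complement within 09:00-18:00: 09:00-09:20, 14:40-15:40, 17:30-18:00.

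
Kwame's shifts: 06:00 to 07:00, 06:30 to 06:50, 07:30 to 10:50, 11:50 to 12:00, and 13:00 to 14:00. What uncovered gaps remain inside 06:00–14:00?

07:00–07:30, 10:50–11:50, 12:00–13:00

Covered (merged): 06:00–07:00, 07:30–10:50, 11:50–12:00, 13:00–14:00.
Uncovered inside 06:00–14:00: 07:00–07:30, 10:50–11:50, 12:00–13:00.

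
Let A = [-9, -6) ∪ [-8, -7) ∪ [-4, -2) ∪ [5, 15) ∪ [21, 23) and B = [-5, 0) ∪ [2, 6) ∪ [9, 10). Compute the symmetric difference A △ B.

First set merges to [-9, -6), [-4, -2), [5, 15), [21, 23).
A but not B: [-9, -6), [6, 9), [10, 15), [21, 23).
B but not A: [-5, -4), [-2, 0), [2, 5).
Combining gives A △ B.

[-9, -6) ∪ [-5, -4) ∪ [-2, 0) ∪ [2, 5) ∪ [6, 9) ∪ [10, 15) ∪ [21, 23)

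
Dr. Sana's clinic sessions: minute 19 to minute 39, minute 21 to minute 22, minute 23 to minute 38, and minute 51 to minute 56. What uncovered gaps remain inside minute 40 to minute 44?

minute 40 to minute 44

After merging, the occupied span is minute 19 to minute 39, minute 51 to minute 56.
Gaps within minute 40 to minute 44: minute 40 to minute 44.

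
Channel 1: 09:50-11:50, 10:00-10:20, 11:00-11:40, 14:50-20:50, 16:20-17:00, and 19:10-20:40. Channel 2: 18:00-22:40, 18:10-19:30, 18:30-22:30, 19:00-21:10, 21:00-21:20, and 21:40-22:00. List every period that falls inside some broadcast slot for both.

Merge the first list: 09:50–11:50, 14:50–20:50.
Merge the second list: 18:00–22:40.
09:50–11:50: no overlap with the second set.
14:50–20:50 meets the second set on 18:00–20:50.

18:00–20:50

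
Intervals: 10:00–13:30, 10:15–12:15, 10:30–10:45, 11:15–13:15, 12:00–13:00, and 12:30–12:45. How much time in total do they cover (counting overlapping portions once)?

Merged: 10:00–13:30.
Length: 3 h 30 min.

3 h 30 min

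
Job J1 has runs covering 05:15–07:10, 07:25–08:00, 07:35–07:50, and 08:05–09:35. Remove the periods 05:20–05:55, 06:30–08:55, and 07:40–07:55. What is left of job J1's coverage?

Merge the first list: 05:15–07:10, 07:25–08:00, 08:05–09:35.
Merge the second list: 05:20–05:55, 06:30–08:55.
05:15–07:10 minus B → 05:15–05:20, 05:55–06:30.
07:25–08:00: fully covered by B → removed.
08:05–09:35 minus B → 08:55–09:35.

05:15–05:20, 05:55–06:30, 08:55–09:35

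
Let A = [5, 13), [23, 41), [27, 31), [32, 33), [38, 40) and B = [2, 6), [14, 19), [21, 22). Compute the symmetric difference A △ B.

[2, 5) ∪ [6, 13) ∪ [14, 19) ∪ [21, 22) ∪ [23, 41)

Merge the first list: [5, 13), [23, 41).
Only in the first: [6, 13), [23, 41).
Only in the second: [2, 5), [14, 19), [21, 22).
Together these are the periods covered by exactly one.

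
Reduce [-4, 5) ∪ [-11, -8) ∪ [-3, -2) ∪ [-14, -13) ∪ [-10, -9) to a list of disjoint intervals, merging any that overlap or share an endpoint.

[-14, -13) ∪ [-11, -8) ∪ [-4, 5)

Sort by start: [-14, -13), [-11, -8), [-10, -9), [-4, 5), [-3, -2).
[-11, -8) is disjoint → start new block.
[-10, -9) overlaps/touches [-11, -8) → extend to [-11, -8).
[-4, 5) is disjoint → start new block.
[-3, -2) overlaps/touches [-4, 5) → extend to [-4, 5).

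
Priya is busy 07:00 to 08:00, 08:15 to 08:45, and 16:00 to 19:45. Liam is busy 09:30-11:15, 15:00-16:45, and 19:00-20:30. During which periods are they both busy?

16:00-16:45, 19:00-19:45

07:00-08:00 falls entirely outside B.
08:15-08:45 falls entirely outside B.
16:00-19:45 overlaps B on 16:00-16:45, 19:00-19:45.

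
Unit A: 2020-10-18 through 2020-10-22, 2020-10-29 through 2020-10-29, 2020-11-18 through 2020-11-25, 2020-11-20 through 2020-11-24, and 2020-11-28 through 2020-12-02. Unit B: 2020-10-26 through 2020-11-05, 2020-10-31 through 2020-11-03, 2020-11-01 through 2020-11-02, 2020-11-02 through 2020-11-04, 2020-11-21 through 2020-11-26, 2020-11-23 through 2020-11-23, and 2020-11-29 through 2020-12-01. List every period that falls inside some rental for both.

2020-10-29 through 2020-10-29, 2020-11-21 through 2020-11-25, 2020-11-29 through 2020-12-01

Merge the first list: 2020-10-18 through 2020-10-22, 2020-10-29 through 2020-10-29, 2020-11-18 through 2020-11-25, 2020-11-28 through 2020-12-02.
Merge the second list: 2020-10-26 through 2020-11-05, 2020-11-21 through 2020-11-26, 2020-11-29 through 2020-12-01.
2020-10-18 through 2020-10-22: no overlap with the second set.
2020-10-29 through 2020-10-29 meets the second set on 2020-10-29 through 2020-10-29.
2020-11-18 through 2020-11-25 meets the second set on 2020-11-21 through 2020-11-25.
2020-11-28 through 2020-12-02 meets the second set on 2020-11-29 through 2020-12-01.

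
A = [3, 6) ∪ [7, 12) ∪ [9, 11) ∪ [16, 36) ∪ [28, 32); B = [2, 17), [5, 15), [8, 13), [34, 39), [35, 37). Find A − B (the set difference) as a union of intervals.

First set merges to [3, 6), [7, 12), [16, 36).
Second set merges to [2, 17), [34, 39).
[3, 6): fully covered by B → removed.
[7, 12): fully covered by B → removed.
[16, 36) minus B → [17, 34).

[17, 34)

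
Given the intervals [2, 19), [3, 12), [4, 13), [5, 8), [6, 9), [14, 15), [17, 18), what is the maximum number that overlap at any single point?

At 6, 5 of the intervals are simultaneously active.
No point has more.

5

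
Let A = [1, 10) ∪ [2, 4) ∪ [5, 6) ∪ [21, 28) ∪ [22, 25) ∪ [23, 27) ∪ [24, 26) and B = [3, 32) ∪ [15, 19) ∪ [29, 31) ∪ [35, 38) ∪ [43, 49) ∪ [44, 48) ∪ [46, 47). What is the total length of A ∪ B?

First set merges to [1, 10), [21, 28).
Second set merges to [3, 32), [35, 38), [43, 49).
A ∪ B = [1, 32), [35, 38), [43, 49).
Total: 31 + 3 + 6 = 40.

40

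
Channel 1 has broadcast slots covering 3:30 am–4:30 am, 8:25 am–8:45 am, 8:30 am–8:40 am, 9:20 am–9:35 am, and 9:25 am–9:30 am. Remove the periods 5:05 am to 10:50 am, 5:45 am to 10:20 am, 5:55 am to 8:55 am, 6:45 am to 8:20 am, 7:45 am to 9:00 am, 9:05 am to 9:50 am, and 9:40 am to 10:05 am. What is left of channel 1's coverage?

A, merged: 3:30 am-4:30 am, 8:25 am-8:45 am, 9:20 am-9:35 am.
B, merged: 5:05 am-10:50 am.
3:30 am-4:30 am: nothing removed.
8:25 am-8:45 am: entirely removed.
9:20 am-9:35 am: entirely removed.

3:30 am-4:30 am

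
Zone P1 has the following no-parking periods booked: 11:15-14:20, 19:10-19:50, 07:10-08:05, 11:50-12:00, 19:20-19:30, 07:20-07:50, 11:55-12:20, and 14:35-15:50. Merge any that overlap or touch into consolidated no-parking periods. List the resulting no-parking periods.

07:10-08:05, 11:15-14:20, 14:35-15:50, 19:10-19:50

Sort by start: 07:10-08:05, 07:20-07:50, 11:15-14:20, 11:50-12:00, 11:55-12:20, 14:35-15:50, 19:10-19:50, 19:20-19:30.
07:20-07:50 overlaps/touches 07:10-08:05 → extend to 07:10-08:05.
11:15-14:20 is disjoint → start new block.
11:50-12:00 overlaps/touches 11:15-14:20 → extend to 11:15-14:20.
11:55-12:20 overlaps/touches 11:15-14:20 → extend to 11:15-14:20.
14:35-15:50 is disjoint → start new block.
19:10-19:50 is disjoint → start new block.
19:20-19:30 overlaps/touches 19:10-19:50 → extend to 19:10-19:50.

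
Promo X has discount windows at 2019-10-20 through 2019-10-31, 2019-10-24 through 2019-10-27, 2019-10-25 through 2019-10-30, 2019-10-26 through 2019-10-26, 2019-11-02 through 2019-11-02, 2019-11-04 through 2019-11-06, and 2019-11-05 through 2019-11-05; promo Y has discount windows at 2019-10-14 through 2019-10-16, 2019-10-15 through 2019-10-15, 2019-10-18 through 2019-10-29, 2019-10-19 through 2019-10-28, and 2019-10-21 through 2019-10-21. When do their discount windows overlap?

A, merged: 2019-10-20 through 2019-10-31, 2019-11-02 through 2019-11-02, 2019-11-04 through 2019-11-06.
B, merged: 2019-10-14 through 2019-10-16, 2019-10-18 through 2019-10-29.
2019-10-20 through 2019-10-31 ∩ B → 2019-10-20 through 2019-10-29.
2019-11-02 through 2019-11-02 meets no B interval.
2019-11-04 through 2019-11-06 meets no B interval.

2019-10-20 through 2019-10-29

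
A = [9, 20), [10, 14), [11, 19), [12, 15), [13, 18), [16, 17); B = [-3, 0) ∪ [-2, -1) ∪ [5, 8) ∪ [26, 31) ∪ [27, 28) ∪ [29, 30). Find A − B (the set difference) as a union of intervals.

[9, 20)

First set merges to [9, 20).
Second set merges to [-3, 0), [5, 8), [26, 31).
[9, 20): nothing removed.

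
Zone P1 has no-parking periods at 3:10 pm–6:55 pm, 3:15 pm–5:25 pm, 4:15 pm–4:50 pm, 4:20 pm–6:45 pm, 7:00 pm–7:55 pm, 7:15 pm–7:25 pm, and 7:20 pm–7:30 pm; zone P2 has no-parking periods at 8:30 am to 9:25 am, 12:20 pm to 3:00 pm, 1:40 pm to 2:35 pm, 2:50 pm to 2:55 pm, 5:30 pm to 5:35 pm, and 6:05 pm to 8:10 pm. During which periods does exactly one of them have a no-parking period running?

First set merges to 3:10 pm–6:55 pm, 7:00 pm–7:55 pm.
Second set merges to 8:30 am–9:25 am, 12:20 pm–3:00 pm, 5:30 pm–5:35 pm, 6:05 pm–8:10 pm.
A \ B = 3:10 pm–5:30 pm, 5:35 pm–6:05 pm.
B \ A = 8:30 am–9:25 am, 12:20 pm–3:00 pm, 6:55 pm–7:00 pm, 7:55 pm–8:10 pm.
Union of the two gives the symmetric difference.

8:30 am–9:25 am, 12:20 pm–3:00 pm, 3:10 pm–5:30 pm, 5:35 pm–6:05 pm, 6:55 pm–7:00 pm, 7:55 pm–8:10 pm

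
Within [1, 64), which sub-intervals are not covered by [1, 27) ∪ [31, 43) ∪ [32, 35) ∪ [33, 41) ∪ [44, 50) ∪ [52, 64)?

[27, 31) ∪ [43, 44) ∪ [50, 52)

After merging, the occupied span is [1, 27), [31, 43), [44, 50), [52, 64).
Gaps within [1, 64): [27, 31), [43, 44), [50, 52).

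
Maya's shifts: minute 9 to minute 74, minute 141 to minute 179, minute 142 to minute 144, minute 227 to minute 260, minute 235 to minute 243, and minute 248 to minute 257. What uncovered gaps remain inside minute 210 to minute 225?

minute 210 to minute 225

After merging, the occupied span is minute 9 to minute 74, minute 141 to minute 179, minute 227 to minute 260.
Gaps within minute 210 to minute 225: minute 210 to minute 225.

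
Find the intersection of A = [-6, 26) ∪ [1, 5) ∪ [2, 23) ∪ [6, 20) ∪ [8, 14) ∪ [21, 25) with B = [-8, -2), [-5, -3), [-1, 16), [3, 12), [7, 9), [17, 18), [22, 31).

First set merges to [-6, 26).
Second set merges to [-8, -2), [-1, 16), [17, 18), [22, 31).
[-6, 26) overlaps B on [-6, -2), [-1, 16), [17, 18), [22, 26).

[-6, -2) ∪ [-1, 16) ∪ [17, 18) ∪ [22, 26)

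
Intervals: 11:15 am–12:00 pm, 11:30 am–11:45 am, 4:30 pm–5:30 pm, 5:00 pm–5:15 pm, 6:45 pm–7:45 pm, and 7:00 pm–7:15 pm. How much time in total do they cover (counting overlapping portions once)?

2 h 45 min

Merged: 11:15 am–12:00 pm, 4:30 pm–5:30 pm, 6:45 pm–7:45 pm.
Lengths: 45 min + 1 h + 1 h = 2 h 45 min.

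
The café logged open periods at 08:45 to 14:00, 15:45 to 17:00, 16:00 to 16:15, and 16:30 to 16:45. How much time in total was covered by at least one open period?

Merged: 08:45–14:00, 15:45–17:00.
Lengths: 5 h 15 min + 1 h 15 min = 6 h 30 min.

6 h 30 min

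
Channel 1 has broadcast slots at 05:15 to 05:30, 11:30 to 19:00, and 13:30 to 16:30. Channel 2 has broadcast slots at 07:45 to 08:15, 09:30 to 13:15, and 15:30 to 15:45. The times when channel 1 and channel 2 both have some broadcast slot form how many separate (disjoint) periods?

A, merged: 05:15–05:30, 11:30–19:00.
A ∩ B = 11:30–13:15, 15:30–15:45.
That is 2 disjoint pieces.

2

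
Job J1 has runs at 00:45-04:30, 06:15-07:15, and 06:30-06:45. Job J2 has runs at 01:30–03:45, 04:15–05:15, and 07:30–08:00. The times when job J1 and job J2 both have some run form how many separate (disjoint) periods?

2

Merge the first list: 00:45–04:30, 06:15–07:15.
A ∩ B = 01:30–03:45, 04:15–04:30.
That is 2 disjoint pieces.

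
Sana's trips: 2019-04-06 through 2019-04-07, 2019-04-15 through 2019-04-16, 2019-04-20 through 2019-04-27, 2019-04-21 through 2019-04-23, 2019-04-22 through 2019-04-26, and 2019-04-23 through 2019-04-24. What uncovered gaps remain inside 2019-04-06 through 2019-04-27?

After merging, the occupied span is 2019-04-06 through 2019-04-07, 2019-04-15 through 2019-04-16, 2019-04-20 through 2019-04-27.
Complement within 2019-04-06 through 2019-04-27: 2019-04-08 through 2019-04-14, 2019-04-17 through 2019-04-19.

2019-04-08 through 2019-04-14, 2019-04-17 through 2019-04-19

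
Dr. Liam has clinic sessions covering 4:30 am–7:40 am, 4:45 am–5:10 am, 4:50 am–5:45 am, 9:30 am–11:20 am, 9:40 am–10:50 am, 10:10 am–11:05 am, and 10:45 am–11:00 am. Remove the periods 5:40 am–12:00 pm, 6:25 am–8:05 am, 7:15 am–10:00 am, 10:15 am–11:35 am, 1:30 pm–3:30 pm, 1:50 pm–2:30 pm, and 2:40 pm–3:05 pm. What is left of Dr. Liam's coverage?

Merge the first list: 4:30 am-7:40 am, 9:30 am-11:20 am.
Merge the second list: 5:40 am-12:00 pm, 1:30 pm-3:30 pm.
4:30 am-7:40 am minus B → 4:30 am-5:40 am.
9:30 am-11:20 am: fully covered by B → removed.

4:30 am-5:40 am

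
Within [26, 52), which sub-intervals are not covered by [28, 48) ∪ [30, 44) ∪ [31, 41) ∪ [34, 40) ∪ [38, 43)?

[26, 28) ∪ [48, 52)

After merging, the occupied span is [28, 48).
Gaps within [26, 52): [26, 28), [48, 52).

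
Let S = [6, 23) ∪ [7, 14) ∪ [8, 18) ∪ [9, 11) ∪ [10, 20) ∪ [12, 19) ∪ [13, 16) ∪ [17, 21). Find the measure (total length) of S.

Merged: [6, 23).
Length: 17.

17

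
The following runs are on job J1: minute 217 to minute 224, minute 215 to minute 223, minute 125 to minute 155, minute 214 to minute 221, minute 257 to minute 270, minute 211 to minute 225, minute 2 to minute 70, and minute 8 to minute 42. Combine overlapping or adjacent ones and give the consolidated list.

Sort by start: minute 2 to minute 70, minute 8 to minute 42, minute 125 to minute 155, minute 211 to minute 225, minute 214 to minute 221, minute 215 to minute 223, minute 217 to minute 224, minute 257 to minute 270.
minute 8 to minute 42 overlaps/touches minute 2 to minute 70 → extend to minute 2 to minute 70.
minute 125 to minute 155 is disjoint → start new block.
minute 211 to minute 225 is disjoint → start new block.
minute 214 to minute 221 overlaps/touches minute 211 to minute 225 → extend to minute 211 to minute 225.
minute 215 to minute 223 overlaps/touches minute 211 to minute 225 → extend to minute 211 to minute 225.
minute 217 to minute 224 overlaps/touches minute 211 to minute 225 → extend to minute 211 to minute 225.
minute 257 to minute 270 is disjoint → start new block.

minute 2 to minute 70, minute 125 to minute 155, minute 211 to minute 225, minute 257 to minute 270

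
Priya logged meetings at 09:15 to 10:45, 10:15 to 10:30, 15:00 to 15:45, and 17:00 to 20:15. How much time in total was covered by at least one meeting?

Merged: 09:15-10:45, 15:00-15:45, 17:00-20:15.
Lengths: 1 h 30 min + 45 min + 3 h 15 min = 5 h 30 min.

5 h 30 min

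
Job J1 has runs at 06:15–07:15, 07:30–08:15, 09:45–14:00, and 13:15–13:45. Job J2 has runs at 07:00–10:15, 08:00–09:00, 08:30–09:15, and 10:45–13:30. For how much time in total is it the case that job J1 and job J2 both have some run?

A, merged: 06:15–07:15, 07:30–08:15, 09:45–14:00.
B, merged: 07:00–10:15, 10:45–13:30.
A ∩ B = 07:00–07:15, 07:30–08:15, 09:45–10:15, 10:45–13:30.
Total: 15 min + 45 min + 30 min + 2 h 45 min = 4 h 15 min.

4 h 15 min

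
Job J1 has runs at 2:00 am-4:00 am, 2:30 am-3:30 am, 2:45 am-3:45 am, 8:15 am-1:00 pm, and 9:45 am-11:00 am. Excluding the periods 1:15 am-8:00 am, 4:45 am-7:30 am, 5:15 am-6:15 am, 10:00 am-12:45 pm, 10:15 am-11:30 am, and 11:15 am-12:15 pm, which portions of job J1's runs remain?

First set merges to 2:00 am–4:00 am, 8:15 am–1:00 pm.
Second set merges to 1:15 am–8:00 am, 10:00 am–12:45 pm.
2:00 am–4:00 am: entirely removed.
8:15 am–1:00 pm \ B = 8:15 am–10:00 am, 12:45 pm–1:00 pm.

8:15 am–10:00 am, 12:45 pm–1:00 pm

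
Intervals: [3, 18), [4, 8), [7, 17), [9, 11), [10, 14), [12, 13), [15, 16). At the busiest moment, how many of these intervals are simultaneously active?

4

Sweep endpoints in order; track running count of active intervals.
Peak of 4 reached at 10.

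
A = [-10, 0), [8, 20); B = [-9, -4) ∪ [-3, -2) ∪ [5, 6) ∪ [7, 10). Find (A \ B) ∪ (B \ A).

[-10, -9) ∪ [-4, -3) ∪ [-2, 0) ∪ [5, 6) ∪ [7, 8) ∪ [10, 20)

Only in the first: [-10, -9), [-4, -3), [-2, 0), [10, 20).
Only in the second: [5, 6), [7, 8).
Together these are the periods covered by exactly one.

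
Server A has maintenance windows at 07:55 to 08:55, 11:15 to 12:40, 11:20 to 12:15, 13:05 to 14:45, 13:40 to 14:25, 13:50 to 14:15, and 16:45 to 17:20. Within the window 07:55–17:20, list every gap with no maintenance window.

08:55–11:15, 12:40–13:05, 14:45–16:45

After merging, the occupied span is 07:55–08:55, 11:15–12:40, 13:05–14:45, 16:45–17:20.
Uncovered inside 07:55–17:20: 08:55–11:15, 12:40–13:05, 14:45–16:45.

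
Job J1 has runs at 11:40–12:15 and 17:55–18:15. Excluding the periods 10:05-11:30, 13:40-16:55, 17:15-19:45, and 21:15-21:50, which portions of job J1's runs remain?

11:40–12:15: nothing removed.
17:55–18:15: entirely removed.

11:40–12:15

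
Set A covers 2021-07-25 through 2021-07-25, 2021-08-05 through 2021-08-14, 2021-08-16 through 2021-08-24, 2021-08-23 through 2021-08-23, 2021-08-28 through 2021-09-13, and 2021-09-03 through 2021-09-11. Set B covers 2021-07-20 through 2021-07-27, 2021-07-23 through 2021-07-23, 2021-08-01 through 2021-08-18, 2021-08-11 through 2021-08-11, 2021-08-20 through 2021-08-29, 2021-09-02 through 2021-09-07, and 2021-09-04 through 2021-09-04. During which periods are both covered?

First set merges to 2021-07-25 through 2021-07-25, 2021-08-05 through 2021-08-14, 2021-08-16 through 2021-08-24, 2021-08-28 through 2021-09-13.
Second set merges to 2021-07-20 through 2021-07-27, 2021-08-01 through 2021-08-18, 2021-08-20 through 2021-08-29, 2021-09-02 through 2021-09-07.
2021-07-25 through 2021-07-25 overlaps B on 2021-07-25 through 2021-07-25.
2021-08-05 through 2021-08-14 overlaps B on 2021-08-05 through 2021-08-14.
2021-08-16 through 2021-08-24 overlaps B on 2021-08-16 through 2021-08-18, 2021-08-20 through 2021-08-24.
2021-08-28 through 2021-09-13 overlaps B on 2021-08-28 through 2021-08-29, 2021-09-02 through 2021-09-07.

2021-07-25 through 2021-07-25, 2021-08-05 through 2021-08-14, 2021-08-16 through 2021-08-18, 2021-08-20 through 2021-08-24, 2021-08-28 through 2021-08-29, 2021-09-02 through 2021-09-07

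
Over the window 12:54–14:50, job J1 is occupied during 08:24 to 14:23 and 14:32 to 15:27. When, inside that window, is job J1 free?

After merging, the occupied span is 08:24–14:23, 14:32–15:27.
Gaps within 12:54–14:50: 14:23–14:32.

14:23–14:32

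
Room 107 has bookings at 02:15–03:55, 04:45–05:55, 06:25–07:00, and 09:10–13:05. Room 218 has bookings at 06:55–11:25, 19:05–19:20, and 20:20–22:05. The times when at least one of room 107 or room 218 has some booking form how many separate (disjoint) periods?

5

A ∪ B = 02:15-03:55, 04:45-05:55, 06:25-13:05, 19:05-19:20, 20:20-22:05.
That is 5 disjoint pieces.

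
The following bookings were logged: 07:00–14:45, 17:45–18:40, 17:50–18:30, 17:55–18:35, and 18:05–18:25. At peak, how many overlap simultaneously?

Walk the sorted start/end points keeping a running depth.
The depth first hits 4 at 18:05.

4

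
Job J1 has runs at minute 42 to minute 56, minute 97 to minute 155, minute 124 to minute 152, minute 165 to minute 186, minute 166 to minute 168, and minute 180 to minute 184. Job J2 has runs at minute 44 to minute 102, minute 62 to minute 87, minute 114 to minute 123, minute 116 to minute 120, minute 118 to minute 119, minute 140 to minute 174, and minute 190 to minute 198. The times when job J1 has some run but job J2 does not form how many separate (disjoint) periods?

4

First set merges to minute 42 to minute 56, minute 97 to minute 155, minute 165 to minute 186.
Second set merges to minute 44 to minute 102, minute 114 to minute 123, minute 140 to minute 174, minute 190 to minute 198.
A \ B = minute 42 to minute 44, minute 102 to minute 114, minute 123 to minute 140, minute 174 to minute 186.
That is 4 disjoint pieces.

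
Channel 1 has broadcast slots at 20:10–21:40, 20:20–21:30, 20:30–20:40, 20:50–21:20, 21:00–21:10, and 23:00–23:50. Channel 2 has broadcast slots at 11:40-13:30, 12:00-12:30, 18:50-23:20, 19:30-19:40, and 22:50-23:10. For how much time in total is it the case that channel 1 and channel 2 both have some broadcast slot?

First set merges to 20:10–21:40, 23:00–23:50.
Second set merges to 11:40–13:30, 18:50–23:20.
A ∩ B = 20:10–21:40, 23:00–23:20.
Total: 1 h 30 min + 20 min = 1 h 50 min.

1 h 50 min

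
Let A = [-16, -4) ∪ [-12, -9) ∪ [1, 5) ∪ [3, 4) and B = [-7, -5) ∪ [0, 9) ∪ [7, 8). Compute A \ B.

[-16, -7) ∪ [-5, -4)

A, merged: [-16, -4), [1, 5).
B, merged: [-7, -5), [0, 9).
[-16, -4) \ B = [-16, -7), [-5, -4).
[1, 5): entirely removed.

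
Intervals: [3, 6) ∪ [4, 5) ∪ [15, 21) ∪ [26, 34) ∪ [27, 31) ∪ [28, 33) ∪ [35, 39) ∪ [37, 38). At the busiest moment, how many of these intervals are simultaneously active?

At 28, 3 of the intervals are simultaneously active.
No point has more.

3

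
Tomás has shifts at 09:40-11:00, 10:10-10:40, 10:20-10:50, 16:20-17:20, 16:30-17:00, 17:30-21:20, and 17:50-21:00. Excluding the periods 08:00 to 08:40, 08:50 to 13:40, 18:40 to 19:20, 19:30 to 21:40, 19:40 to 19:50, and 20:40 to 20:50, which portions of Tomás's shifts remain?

16:20-17:20, 17:30-18:40, 19:20-19:30

Merge the first list: 09:40-11:00, 16:20-17:20, 17:30-21:20.
Merge the second list: 08:00-08:40, 08:50-13:40, 18:40-19:20, 19:30-21:40.
09:40-11:00: fully covered by B → removed.
16:20-17:20: no B overlap → unchanged.
17:30-21:20 minus B → 17:30-18:40, 19:20-19:30.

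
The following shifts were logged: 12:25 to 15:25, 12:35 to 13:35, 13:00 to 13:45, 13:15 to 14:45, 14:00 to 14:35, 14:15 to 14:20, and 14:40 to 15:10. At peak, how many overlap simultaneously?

4

At 13:15, 4 of the intervals are simultaneously active.
No point has more.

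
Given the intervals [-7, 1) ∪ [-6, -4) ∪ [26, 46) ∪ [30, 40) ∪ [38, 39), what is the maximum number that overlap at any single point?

Sweep endpoints in order; track running count of active intervals.
Peak of 3 reached at 38.

3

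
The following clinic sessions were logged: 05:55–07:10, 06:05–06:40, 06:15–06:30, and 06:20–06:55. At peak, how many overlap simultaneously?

4

Walk the sorted start/end points keeping a running depth.
The depth first hits 4 at 06:20.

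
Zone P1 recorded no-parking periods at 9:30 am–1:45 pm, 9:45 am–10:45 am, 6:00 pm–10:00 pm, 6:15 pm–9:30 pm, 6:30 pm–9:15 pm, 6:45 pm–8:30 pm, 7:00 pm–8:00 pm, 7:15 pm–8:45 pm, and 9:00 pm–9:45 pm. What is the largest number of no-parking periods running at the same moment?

6

Walk the sorted start/end points keeping a running depth.
The depth first hits 6 at 7:15 pm.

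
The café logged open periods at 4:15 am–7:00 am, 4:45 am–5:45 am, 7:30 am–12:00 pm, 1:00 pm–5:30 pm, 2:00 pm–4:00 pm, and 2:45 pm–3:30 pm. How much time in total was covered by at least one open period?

Merged: 4:15 am-7:00 am, 7:30 am-12:00 pm, 1:00 pm-5:30 pm.
Lengths: 2 h 45 min + 4 h 30 min + 4 h 30 min = 11 h 45 min.

11 h 45 min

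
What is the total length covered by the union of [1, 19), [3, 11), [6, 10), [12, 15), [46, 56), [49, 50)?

28

Merged: [1, 19), [46, 56).
Lengths: 18 + 10 = 28.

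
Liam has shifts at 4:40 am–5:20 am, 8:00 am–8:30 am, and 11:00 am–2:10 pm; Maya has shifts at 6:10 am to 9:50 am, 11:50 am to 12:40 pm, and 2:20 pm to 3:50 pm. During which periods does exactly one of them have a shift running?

Only in the first: 4:40 am–5:20 am, 11:00 am–11:50 am, 12:40 pm–2:10 pm.
Only in the second: 6:10 am–8:00 am, 8:30 am–9:50 am, 2:20 pm–3:50 pm.
Together these are the periods covered by exactly one.

4:40 am–5:20 am, 6:10 am–8:00 am, 8:30 am–9:50 am, 11:00 am–11:50 am, 12:40 pm–2:10 pm, 2:20 pm–3:50 pm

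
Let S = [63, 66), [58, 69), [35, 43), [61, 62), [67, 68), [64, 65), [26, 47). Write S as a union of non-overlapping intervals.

Sort by start: [26, 47), [35, 43), [58, 69), [61, 62), [63, 66), [64, 65), [67, 68).
[35, 43) overlaps/touches [26, 47) → extend to [26, 47).
[58, 69) is disjoint → start new block.
[61, 62) overlaps/touches [58, 69) → extend to [58, 69).
[63, 66) overlaps/touches [58, 69) → extend to [58, 69).
[64, 65) overlaps/touches [58, 69) → extend to [58, 69).
[67, 68) overlaps/touches [58, 69) → extend to [58, 69).

[26, 47) ∪ [58, 69)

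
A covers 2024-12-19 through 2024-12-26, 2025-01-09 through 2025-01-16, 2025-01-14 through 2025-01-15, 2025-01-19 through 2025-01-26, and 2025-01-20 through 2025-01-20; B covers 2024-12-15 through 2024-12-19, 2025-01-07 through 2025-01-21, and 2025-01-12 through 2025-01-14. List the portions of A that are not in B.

2024-12-20 through 2024-12-26, 2025-01-22 through 2025-01-26

First set merges to 2024-12-19 through 2024-12-26, 2025-01-09 through 2025-01-16, 2025-01-19 through 2025-01-26.
Second set merges to 2024-12-15 through 2024-12-19, 2025-01-07 through 2025-01-21.
2024-12-19 through 2024-12-26 with B removed leaves 2024-12-20 through 2024-12-26.
2025-01-09 through 2025-01-16 lies entirely inside B → drops out.
2025-01-19 through 2025-01-26 with B removed leaves 2025-01-22 through 2025-01-26.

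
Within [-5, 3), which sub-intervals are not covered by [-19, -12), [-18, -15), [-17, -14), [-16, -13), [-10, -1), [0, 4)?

[-1, 0)

After merging, the occupied span is [-19, -12), [-10, -1), [0, 4).
Uncovered inside [-5, 3): [-1, 0).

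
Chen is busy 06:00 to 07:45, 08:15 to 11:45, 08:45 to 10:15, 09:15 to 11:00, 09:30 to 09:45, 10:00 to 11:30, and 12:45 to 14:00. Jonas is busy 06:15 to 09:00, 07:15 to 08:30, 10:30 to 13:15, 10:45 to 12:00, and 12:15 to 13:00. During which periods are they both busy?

06:15–07:45, 08:15–09:00, 10:30–11:45, 12:45–13:15

First set merges to 06:00–07:45, 08:15–11:45, 12:45–14:00.
Second set merges to 06:15–09:00, 10:30–13:15.
06:00–07:45 ∩ B → 06:15–07:45.
08:15–11:45 ∩ B → 08:15–09:00, 10:30–11:45.
12:45–14:00 ∩ B → 12:45–13:15.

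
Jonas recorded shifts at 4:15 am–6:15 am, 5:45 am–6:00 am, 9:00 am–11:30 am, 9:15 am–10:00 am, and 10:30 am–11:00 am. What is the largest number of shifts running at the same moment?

At 5:45 am, 2 of the intervals are simultaneously active.
No point has more.

2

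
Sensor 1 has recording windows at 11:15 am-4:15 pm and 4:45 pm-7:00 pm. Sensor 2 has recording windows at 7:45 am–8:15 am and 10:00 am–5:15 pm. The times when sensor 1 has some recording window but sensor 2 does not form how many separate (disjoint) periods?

A \ B = 5:15 pm–7:00 pm.
That is 1 disjoint piece.

1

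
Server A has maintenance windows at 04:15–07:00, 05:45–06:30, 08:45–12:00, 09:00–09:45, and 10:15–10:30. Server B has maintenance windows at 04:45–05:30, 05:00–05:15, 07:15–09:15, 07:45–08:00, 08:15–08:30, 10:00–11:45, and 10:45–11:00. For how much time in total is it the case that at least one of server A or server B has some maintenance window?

Merge the first list: 04:15–07:00, 08:45–12:00.
Merge the second list: 04:45–05:30, 07:15–09:15, 10:00–11:45.
A ∪ B = 04:15–07:00, 07:15–12:00.
Total: 2 h 45 min + 4 h 45 min = 7 h 30 min.

7 h 30 min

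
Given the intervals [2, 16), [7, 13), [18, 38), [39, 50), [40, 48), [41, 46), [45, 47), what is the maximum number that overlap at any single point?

4

Sweep endpoints in order; track running count of active intervals.
Peak of 4 reached at 45.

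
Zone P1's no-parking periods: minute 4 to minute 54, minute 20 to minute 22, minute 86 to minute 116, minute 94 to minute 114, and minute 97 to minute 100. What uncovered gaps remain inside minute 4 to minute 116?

minute 54 to minute 86

The merged coverage is minute 4 to minute 54, minute 86 to minute 116.
Gaps within minute 4 to minute 116: minute 54 to minute 86.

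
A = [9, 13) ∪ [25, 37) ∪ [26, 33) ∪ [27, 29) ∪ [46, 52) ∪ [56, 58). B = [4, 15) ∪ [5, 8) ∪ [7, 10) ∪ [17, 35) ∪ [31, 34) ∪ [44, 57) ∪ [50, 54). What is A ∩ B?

First set merges to [9, 13), [25, 37), [46, 52), [56, 58).
Second set merges to [4, 15), [17, 35), [44, 57).
[9, 13) overlaps B on [9, 13).
[25, 37) overlaps B on [25, 35).
[46, 52) overlaps B on [46, 52).
[56, 58) overlaps B on [56, 57).

[9, 13) ∪ [25, 35) ∪ [46, 52) ∪ [56, 57)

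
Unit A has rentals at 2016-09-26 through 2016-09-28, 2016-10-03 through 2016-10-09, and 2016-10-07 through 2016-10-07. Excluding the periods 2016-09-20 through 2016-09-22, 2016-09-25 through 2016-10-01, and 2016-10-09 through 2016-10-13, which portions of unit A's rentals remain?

2016-10-03 through 2016-10-08

Merge the first list: 2016-09-26 through 2016-09-28, 2016-10-03 through 2016-10-09.
2016-09-26 through 2016-09-28: fully covered by B → removed.
2016-10-03 through 2016-10-09 minus B → 2016-10-03 through 2016-10-08.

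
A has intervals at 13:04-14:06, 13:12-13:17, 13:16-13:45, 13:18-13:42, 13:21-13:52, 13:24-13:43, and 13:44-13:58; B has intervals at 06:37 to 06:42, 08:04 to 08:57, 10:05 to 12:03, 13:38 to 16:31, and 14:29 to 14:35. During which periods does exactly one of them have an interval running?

06:37-06:42, 08:04-08:57, 10:05-12:03, 13:04-13:38, 14:06-16:31

First set merges to 13:04-14:06.
Second set merges to 06:37-06:42, 08:04-08:57, 10:05-12:03, 13:38-16:31.
Only in the first: 13:04-13:38.
Only in the second: 06:37-06:42, 08:04-08:57, 10:05-12:03, 14:06-16:31.
Together these are the periods covered by exactly one.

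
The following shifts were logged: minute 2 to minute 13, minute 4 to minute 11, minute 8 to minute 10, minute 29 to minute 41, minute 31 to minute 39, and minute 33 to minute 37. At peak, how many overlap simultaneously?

At minute 8, 3 of the intervals are simultaneously active.
No point has more.

3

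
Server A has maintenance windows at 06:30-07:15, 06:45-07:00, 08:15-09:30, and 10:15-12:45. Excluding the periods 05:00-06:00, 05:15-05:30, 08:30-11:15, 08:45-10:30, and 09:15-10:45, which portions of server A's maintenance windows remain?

06:30–07:15, 08:15–08:30, 11:15–12:45

Merge the first list: 06:30–07:15, 08:15–09:30, 10:15–12:45.
Merge the second list: 05:00–06:00, 08:30–11:15.
06:30–07:15: no B overlap → unchanged.
08:15–09:30 minus B → 08:15–08:30.
10:15–12:45 minus B → 11:15–12:45.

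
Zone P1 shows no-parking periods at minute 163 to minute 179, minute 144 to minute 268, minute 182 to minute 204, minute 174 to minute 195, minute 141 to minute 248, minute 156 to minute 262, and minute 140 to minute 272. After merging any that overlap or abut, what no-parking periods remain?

Sort by start: minute 140 to minute 272, minute 141 to minute 248, minute 144 to minute 268, minute 156 to minute 262, minute 163 to minute 179, minute 174 to minute 195, minute 182 to minute 204.
minute 141 to minute 248 overlaps/touches minute 140 to minute 272 → extend to minute 140 to minute 272.
minute 144 to minute 268 overlaps/touches minute 140 to minute 272 → extend to minute 140 to minute 272.
minute 156 to minute 262 overlaps/touches minute 140 to minute 272 → extend to minute 140 to minute 272.
minute 163 to minute 179 overlaps/touches minute 140 to minute 272 → extend to minute 140 to minute 272.
minute 174 to minute 195 overlaps/touches minute 140 to minute 272 → extend to minute 140 to minute 272.
minute 182 to minute 204 overlaps/touches minute 140 to minute 272 → extend to minute 140 to minute 272.

minute 140 to minute 272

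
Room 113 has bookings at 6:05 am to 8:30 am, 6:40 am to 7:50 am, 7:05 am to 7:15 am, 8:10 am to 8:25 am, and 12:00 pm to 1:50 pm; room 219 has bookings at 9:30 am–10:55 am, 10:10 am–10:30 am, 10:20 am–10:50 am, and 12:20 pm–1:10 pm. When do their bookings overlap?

First set merges to 6:05 am-8:30 am, 12:00 pm-1:50 pm.
Second set merges to 9:30 am-10:55 am, 12:20 pm-1:10 pm.
6:05 am-8:30 am: no overlap with the second set.
12:00 pm-1:50 pm meets the second set on 12:20 pm-1:10 pm.

12:20 pm-1:10 pm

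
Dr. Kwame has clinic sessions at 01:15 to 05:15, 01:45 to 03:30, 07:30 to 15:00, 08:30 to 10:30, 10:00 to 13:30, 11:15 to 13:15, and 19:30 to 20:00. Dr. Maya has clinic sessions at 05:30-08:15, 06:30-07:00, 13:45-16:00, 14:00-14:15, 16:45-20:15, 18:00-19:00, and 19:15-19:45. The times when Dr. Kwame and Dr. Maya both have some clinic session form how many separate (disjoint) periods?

Merge the first list: 01:15–05:15, 07:30–15:00, 19:30–20:00.
Merge the second list: 05:30–08:15, 13:45–16:00, 16:45–20:15.
A ∩ B = 07:30–08:15, 13:45–15:00, 19:30–20:00.
That is 3 disjoint pieces.

3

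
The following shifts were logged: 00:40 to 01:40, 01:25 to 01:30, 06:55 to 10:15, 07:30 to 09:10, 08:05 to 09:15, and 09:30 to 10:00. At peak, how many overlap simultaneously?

3

At 08:05, 3 of the intervals are simultaneously active.
No point has more.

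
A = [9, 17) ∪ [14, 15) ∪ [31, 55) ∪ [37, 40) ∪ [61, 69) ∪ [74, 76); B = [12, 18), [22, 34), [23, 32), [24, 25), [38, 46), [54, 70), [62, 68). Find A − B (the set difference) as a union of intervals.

[9, 12) ∪ [34, 38) ∪ [46, 54) ∪ [74, 76)

First set merges to [9, 17), [31, 55), [61, 69), [74, 76).
Second set merges to [12, 18), [22, 34), [38, 46), [54, 70).
[9, 17) \ B = [9, 12).
[31, 55) \ B = [34, 38), [46, 54).
[61, 69): entirely removed.
[74, 76): nothing removed.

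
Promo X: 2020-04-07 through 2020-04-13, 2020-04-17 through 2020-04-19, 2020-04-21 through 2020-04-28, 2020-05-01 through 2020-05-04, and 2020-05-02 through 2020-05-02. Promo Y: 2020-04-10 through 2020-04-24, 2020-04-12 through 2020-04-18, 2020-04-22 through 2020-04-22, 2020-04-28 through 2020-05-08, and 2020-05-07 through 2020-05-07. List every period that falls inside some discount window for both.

First set merges to 2020-04-07 through 2020-04-13, 2020-04-17 through 2020-04-19, 2020-04-21 through 2020-04-28, 2020-05-01 through 2020-05-04.
Second set merges to 2020-04-10 through 2020-04-24, 2020-04-28 through 2020-05-08.
2020-04-07 through 2020-04-13 overlaps B on 2020-04-10 through 2020-04-13.
2020-04-17 through 2020-04-19 overlaps B on 2020-04-17 through 2020-04-19.
2020-04-21 through 2020-04-28 overlaps B on 2020-04-21 through 2020-04-24, 2020-04-28 through 2020-04-28.
2020-05-01 through 2020-05-04 overlaps B on 2020-05-01 through 2020-05-04.

2020-04-10 through 2020-04-13, 2020-04-17 through 2020-04-19, 2020-04-21 through 2020-04-24, 2020-04-28 through 2020-04-28, 2020-05-01 through 2020-05-04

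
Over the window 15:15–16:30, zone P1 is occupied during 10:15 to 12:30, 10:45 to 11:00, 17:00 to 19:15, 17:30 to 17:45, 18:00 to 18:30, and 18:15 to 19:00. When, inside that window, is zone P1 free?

After merging, the occupied span is 10:15-12:30, 17:00-19:15.
Uncovered inside 15:15-16:30: 15:15-16:30.

15:15-16:30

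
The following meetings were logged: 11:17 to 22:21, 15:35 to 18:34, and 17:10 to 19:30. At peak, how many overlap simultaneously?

Walk the sorted start/end points keeping a running depth.
The depth first hits 3 at 17:10.

3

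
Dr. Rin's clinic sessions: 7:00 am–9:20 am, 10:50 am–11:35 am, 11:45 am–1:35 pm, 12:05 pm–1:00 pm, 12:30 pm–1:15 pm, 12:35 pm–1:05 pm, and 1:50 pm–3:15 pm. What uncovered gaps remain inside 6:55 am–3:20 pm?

After merging, the occupied span is 7:00 am–9:20 am, 10:50 am–11:35 am, 11:45 am–1:35 pm, 1:50 pm–3:15 pm.
Complement within 6:55 am–3:20 pm: 6:55 am–7:00 am, 9:20 am–10:50 am, 11:35 am–11:45 am, 1:35 pm–1:50 pm, 3:15 pm–3:20 pm.

6:55 am–7:00 am, 9:20 am–10:50 am, 11:35 am–11:45 am, 1:35 pm–1:50 pm, 3:15 pm–3:20 pm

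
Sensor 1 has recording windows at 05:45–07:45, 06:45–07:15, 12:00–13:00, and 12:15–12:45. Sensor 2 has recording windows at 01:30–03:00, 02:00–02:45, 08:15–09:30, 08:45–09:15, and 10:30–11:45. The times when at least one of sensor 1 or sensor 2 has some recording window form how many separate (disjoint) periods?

First set merges to 05:45-07:45, 12:00-13:00.
Second set merges to 01:30-03:00, 08:15-09:30, 10:30-11:45.
A ∪ B = 01:30-03:00, 05:45-07:45, 08:15-09:30, 10:30-11:45, 12:00-13:00.
That is 5 disjoint pieces.

5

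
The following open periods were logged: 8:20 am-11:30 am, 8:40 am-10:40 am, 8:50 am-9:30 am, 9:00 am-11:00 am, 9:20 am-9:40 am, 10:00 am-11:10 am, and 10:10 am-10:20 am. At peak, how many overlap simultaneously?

5

Walk the sorted start/end points keeping a running depth.
The depth first hits 5 at 9:20 am.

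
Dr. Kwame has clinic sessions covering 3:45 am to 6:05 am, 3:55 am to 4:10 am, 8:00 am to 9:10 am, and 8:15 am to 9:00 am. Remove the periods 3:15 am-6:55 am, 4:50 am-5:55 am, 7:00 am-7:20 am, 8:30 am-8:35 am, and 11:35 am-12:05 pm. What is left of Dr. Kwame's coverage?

8:00 am-8:30 am, 8:35 am-9:10 am

First set merges to 3:45 am-6:05 am, 8:00 am-9:10 am.
Second set merges to 3:15 am-6:55 am, 7:00 am-7:20 am, 8:30 am-8:35 am, 11:35 am-12:05 pm.
3:45 am-6:05 am: fully covered by B → removed.
8:00 am-9:10 am minus B → 8:00 am-8:30 am, 8:35 am-9:10 am.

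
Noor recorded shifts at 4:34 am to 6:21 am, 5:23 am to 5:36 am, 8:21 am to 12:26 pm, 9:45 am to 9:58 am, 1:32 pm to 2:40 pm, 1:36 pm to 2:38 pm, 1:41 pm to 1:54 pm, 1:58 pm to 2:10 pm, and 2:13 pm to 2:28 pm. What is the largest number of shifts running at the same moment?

3

Sweep endpoints in order; track running count of active intervals.
Peak of 3 reached at 1:41 pm.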